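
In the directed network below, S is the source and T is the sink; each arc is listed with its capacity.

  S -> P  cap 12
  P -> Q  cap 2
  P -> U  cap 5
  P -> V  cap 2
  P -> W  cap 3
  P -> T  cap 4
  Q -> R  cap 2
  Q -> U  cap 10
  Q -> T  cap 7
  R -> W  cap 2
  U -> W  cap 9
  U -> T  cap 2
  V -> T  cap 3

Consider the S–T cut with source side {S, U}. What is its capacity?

Edges leaving {S, U}: S→P (12), U→W (9), U→T (2).
Cut capacity = 12 + 9 + 2 = 23.

23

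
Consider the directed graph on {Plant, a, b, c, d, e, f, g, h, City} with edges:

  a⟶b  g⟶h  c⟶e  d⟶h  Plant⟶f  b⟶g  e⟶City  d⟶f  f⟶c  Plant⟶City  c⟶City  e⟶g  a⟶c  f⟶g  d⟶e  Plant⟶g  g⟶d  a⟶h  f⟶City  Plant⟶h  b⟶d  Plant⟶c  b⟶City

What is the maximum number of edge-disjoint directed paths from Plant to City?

4

Assign every edge capacity 1; by Menger, the answer equals the max flow.
Path Plant→City (+1); total 1.
Path Plant→c→City (+1); total 2.
Path Plant→f→City (+1); total 3.
Path Plant→g→d→e→City (+1); total 4.
No residual Plant→City path; max flow = 4.
Certifying cut of size 4: {Plant→City, Plant→c, Plant→f, Plant→g}.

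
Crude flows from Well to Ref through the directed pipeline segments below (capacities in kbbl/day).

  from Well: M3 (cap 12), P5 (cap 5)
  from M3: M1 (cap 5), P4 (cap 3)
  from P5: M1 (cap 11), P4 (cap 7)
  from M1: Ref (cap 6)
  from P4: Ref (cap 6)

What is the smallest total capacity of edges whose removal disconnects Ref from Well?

Augment Well→M3→M1→Ref: bottleneck 5, flow now 5.
Augment Well→M3→P4→Ref: bottleneck 3, flow now 8.
Augment Well→P5→M1→Ref: bottleneck 1, flow now 9.
Augment Well→P5→P4→Ref: bottleneck 3, flow now 12.
No augmenting path remains; maximum flow = 12.
By max-flow min-cut, the minimum cut capacity equals the max flow.
In the residual graph, reachable from Well: {Well, M3, P5, M1, P4}.
Min-cut edges: M1→Ref (6), P4→Ref (6); capacity 6 + 6 = 12.

12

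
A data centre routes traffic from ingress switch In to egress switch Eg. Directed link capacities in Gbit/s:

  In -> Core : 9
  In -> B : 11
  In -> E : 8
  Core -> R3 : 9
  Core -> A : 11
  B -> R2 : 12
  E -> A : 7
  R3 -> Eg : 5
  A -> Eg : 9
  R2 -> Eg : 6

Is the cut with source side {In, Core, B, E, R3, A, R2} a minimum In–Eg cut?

Yes — it is a minimum cut (capacity 20).

Given cut capacity: 5 + 9 + 6 = 20.
Augment In→Core→R3→Eg: bottleneck 5, flow now 5.
Augment In→Core→A→Eg: bottleneck 4, flow now 9.
Augment In→B→R2→Eg: bottleneck 6, flow now 15.
Augment In→E→A→Eg: bottleneck 5, flow now 20.
No augmenting path remains; maximum flow = 20.
Cut capacity 20 equals the max flow, so it is a minimum cut.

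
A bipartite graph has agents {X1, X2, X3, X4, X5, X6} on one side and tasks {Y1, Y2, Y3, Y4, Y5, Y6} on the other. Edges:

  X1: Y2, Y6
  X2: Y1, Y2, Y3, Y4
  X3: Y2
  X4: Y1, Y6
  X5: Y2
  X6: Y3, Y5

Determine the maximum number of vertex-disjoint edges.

5

Unit-capacity flow: source→left, listed edges, right→sink; max matching = max flow.
Augmenting path X1→Y2 (+1); matched 1.
Augmenting path X2→Y1 (+1); matched 2.
Augmenting path X4→Y6 (+1); matched 3.
Augmenting path X6→Y3 (+1); matched 4.
Augmenting path X3→Y2→X1→Y6→X4→Y1→X2→Y4 (+1); matched 5.
No augmenting path remains; maximum matching = 5.
König certificate: {X1, X2, X4, X6, Y2} is a vertex cover of size 5 (every listed pair touches it), so no matching can be larger.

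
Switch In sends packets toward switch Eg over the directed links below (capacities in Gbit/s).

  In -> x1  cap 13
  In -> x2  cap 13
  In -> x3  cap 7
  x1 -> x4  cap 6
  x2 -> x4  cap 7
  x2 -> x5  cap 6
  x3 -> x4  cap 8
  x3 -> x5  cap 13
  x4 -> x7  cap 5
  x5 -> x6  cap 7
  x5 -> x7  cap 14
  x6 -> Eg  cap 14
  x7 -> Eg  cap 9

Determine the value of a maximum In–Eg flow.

Augment In→x1→x4→x7→Eg: bottleneck 5, flow now 5.
Augment In→x2→x5→x6→Eg: bottleneck 6, flow now 11.
Augment In→x3→x5→x6→Eg: bottleneck 1, flow now 12.
Augment In→x3→x5→x7→Eg: bottleneck 4, flow now 16.
No augmenting path remains; maximum flow = 16.
In the residual graph, reachable from In: {In, x1, x2, x3, x4, x5, x7}.
Min-cut edges: x5→x6 (7), x7→Eg (9); capacity 7 + 9 = 16.
This cut is saturated, so no flow can exceed 16.

16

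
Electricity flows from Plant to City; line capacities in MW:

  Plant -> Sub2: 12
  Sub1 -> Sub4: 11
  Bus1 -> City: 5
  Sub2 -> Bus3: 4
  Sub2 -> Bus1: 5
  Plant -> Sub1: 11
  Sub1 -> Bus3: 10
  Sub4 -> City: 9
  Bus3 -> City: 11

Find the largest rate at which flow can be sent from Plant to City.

Augment Plant→Sub1→Sub4→City: bottleneck 9, flow now 9.
Augment Plant→Sub1→Bus3→City: bottleneck 2, flow now 11.
Augment Plant→Sub2→Bus3→City: bottleneck 4, flow now 15.
Augment Plant→Sub2→Bus1→City: bottleneck 5, flow now 20.
No augmenting path remains; maximum flow = 20.
In the residual graph, reachable from Plant: {Plant, Sub2}.
Min-cut edges: Plant→Sub1 (11), Sub2→Bus3 (4), Sub2→Bus1 (5); capacity 11 + 4 + 5 = 20.
This cut is saturated, so no flow can exceed 20.

20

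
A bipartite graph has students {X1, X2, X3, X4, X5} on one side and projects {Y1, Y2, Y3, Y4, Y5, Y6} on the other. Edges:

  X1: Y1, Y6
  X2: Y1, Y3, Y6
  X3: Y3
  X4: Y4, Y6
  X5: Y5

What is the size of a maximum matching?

Unit-capacity flow: source→left, listed edges, right→sink; max matching = max flow.
Augmenting path X1→Y1 (+1); matched 1.
Augmenting path X2→Y3 (+1); matched 2.
Augmenting path X4→Y4 (+1); matched 3.
Augmenting path X5→Y5 (+1); matched 4.
Augmenting path X3→Y3→X2→Y6 (+1); matched 5.
No augmenting path remains; maximum matching = 5.
König certificate: {X1, X2, X3, X4, X5} is a vertex cover of size 5 (every listed pair touches it), so no matching can be larger.

5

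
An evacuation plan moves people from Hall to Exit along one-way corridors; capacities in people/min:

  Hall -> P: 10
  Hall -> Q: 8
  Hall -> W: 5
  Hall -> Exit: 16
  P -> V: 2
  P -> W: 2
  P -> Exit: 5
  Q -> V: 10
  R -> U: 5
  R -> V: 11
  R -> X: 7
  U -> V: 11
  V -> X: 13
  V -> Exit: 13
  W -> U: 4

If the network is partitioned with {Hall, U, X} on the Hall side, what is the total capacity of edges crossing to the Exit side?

50

Edges leaving {Hall, U, X}: Hall→P (10), Hall→Q (8), Hall→W (5), Hall→Exit (16), U→V (11).
Cut capacity = 10 + 8 + 5 + 16 + 11 = 50.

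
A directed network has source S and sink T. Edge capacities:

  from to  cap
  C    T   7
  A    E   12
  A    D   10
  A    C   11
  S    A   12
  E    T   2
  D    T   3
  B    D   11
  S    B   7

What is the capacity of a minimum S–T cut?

12

Augment S→A→C→T: bottleneck 7, flow now 7.
Augment S→A→D→T: bottleneck 3, flow now 10.
Augment S→A→E→T: bottleneck 2, flow now 12.
No augmenting path remains; maximum flow = 12.
By max-flow min-cut, the minimum cut capacity equals the max flow.
In the residual graph, reachable from S: {S, A, B, C, D, E}.
Min-cut edges: C→T (7), D→T (3), E→T (2); capacity 7 + 3 + 2 = 12.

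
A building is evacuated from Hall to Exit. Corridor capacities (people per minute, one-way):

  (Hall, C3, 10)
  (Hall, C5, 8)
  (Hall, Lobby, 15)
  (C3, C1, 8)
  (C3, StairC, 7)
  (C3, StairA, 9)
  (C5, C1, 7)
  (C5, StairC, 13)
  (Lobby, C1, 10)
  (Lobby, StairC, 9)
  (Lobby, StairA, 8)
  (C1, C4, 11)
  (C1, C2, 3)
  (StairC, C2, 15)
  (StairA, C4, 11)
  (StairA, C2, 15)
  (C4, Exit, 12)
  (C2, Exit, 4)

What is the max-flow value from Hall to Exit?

Augment Hall→C3→C1→C4→Exit: bottleneck 8, flow now 8.
Augment Hall→C3→StairC→C2→Exit: bottleneck 2, flow now 10.
Augment Hall→C5→C1→C4→Exit: bottleneck 3, flow now 13.
Augment Hall→C5→C1→C2→Exit: bottleneck 2, flow now 15.
Augment Hall→Lobby→StairA→C4→Exit: bottleneck 1, flow now 16.
No augmenting path remains; maximum flow = 16.
In the residual graph, reachable from Hall: {Hall, C3, C5, Lobby, C1, StairC, StairA, C4, C2}.
Min-cut edges: C4→Exit (12), C2→Exit (4); capacity 12 + 4 = 16.
This cut is saturated, so no flow can exceed 16.

16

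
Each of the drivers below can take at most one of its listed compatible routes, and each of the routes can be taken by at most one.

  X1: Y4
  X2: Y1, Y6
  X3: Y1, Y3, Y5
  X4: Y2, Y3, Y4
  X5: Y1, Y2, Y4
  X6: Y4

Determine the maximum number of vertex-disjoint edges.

Unit-capacity flow: source→left, listed edges, right→sink; max matching = max flow.
Augmenting path X1→Y4 (+1); matched 1.
Augmenting path X2→Y1 (+1); matched 2.
Augmenting path X3→Y3 (+1); matched 3.
Augmenting path X4→Y2 (+1); matched 4.
Augmenting path X5→Y1→X2→Y6 (+1); matched 5.
No augmenting path remains; maximum matching = 5.
König certificate: {X2, X3, X4, X5, Y4} is a vertex cover of size 5 (every listed pair touches it), so no matching can be larger.

5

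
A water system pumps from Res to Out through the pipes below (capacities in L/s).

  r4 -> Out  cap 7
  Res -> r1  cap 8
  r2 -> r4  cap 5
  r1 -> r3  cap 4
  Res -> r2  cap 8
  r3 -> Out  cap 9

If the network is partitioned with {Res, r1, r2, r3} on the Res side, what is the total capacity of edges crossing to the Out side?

14

Edges leaving {Res, r1, r2, r3}: r2→r4 (5), r3→Out (9).
Cut capacity = 5 + 9 = 14.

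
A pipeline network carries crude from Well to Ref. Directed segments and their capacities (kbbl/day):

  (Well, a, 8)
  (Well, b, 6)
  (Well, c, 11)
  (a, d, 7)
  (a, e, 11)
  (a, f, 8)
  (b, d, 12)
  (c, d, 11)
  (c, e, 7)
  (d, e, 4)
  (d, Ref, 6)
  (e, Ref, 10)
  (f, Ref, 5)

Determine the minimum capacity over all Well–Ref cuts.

21

Augment Well→a→d→Ref: bottleneck 6, flow now 6.
Augment Well→a→e→Ref: bottleneck 2, flow now 8.
Augment Well→c→e→Ref: bottleneck 7, flow now 15.
Augment Well→b→d→e→Ref: bottleneck 1, flow now 16.
Augment Well→b→d→a→f→Ref: bottleneck 5, flow now 21. (uses reverse residual edge)
No augmenting path remains; maximum flow = 21.
By max-flow min-cut, the minimum cut capacity equals the max flow.
In the residual graph, reachable from Well: {Well, a, b, c, d, e, f}.
Min-cut edges: d→Ref (6), e→Ref (10), f→Ref (5); capacity 6 + 10 + 5 = 21.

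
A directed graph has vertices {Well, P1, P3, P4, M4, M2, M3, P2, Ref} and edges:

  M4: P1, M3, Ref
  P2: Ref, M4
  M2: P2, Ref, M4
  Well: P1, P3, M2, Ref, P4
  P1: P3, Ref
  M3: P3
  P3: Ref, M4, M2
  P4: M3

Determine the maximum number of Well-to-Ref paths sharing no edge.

Assign every edge capacity 1; by Menger, the answer equals the max flow.
Path Well→Ref (+1); total 1.
Path Well→P1→Ref (+1); total 2.
Path Well→P3→Ref (+1); total 3.
Path Well→M2→Ref (+1); total 4.
Path Well→P4→M3→P3→M4→Ref (+1); total 5.
No residual Well→Ref path; max flow = 5.
Certifying cut of size 5: {Well→M2, Well→P1, Well→P3, Well→P4, Well→Ref}.

5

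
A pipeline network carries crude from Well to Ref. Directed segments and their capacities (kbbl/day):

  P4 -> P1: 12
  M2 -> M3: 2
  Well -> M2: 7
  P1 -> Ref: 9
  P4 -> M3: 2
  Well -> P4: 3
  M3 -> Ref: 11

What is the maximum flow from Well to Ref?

5

Augment Well→M2→M3→Ref: bottleneck 2, flow now 2.
Augment Well→P4→P1→Ref: bottleneck 3, flow now 5.
No augmenting path remains; maximum flow = 5.
In the residual graph, reachable from Well: {Well, M2}.
Min-cut edges: Well→P4 (3), M2→M3 (2); capacity 3 + 2 = 5.
This cut is saturated, so no flow can exceed 5.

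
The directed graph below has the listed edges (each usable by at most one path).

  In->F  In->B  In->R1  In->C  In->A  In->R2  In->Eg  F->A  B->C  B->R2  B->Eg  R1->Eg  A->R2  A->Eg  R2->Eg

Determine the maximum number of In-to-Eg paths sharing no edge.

5

Assign every edge capacity 1; by Menger, the answer equals the max flow.
Path In→Eg (+1); total 1.
Path In→B→Eg (+1); total 2.
Path In→R1→Eg (+1); total 3.
Path In→A→Eg (+1); total 4.
Path In→R2→Eg (+1); total 5.
No residual In→Eg path; max flow = 5.
Certifying cut of size 5: {A→Eg, In→B, In→Eg, In→R1, R2→Eg}.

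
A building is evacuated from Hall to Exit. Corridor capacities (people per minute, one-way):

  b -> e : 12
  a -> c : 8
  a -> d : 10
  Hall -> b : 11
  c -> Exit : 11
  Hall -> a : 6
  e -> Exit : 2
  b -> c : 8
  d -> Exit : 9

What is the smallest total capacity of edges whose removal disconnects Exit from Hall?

Augment Hall→a→c→Exit: bottleneck 6, flow now 6.
Augment Hall→b→c→Exit: bottleneck 5, flow now 11.
Augment Hall→b→e→Exit: bottleneck 2, flow now 13.
Augment Hall→b→c→a→d→Exit: bottleneck 3, flow now 16. (uses reverse residual edge)
No augmenting path remains; maximum flow = 16.
By max-flow min-cut, the minimum cut capacity equals the max flow.
In the residual graph, reachable from Hall: {Hall, b, e}.
Min-cut edges: Hall→a (6), b→c (8), e→Exit (2); capacity 6 + 8 + 2 = 16.

16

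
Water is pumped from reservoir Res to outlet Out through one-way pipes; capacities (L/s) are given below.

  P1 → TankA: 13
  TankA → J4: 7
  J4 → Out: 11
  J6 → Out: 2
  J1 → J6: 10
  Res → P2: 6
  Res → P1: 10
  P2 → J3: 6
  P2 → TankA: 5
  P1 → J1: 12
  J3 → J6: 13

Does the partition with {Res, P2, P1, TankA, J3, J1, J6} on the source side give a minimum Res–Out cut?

Given cut capacity: 7 + 2 = 9.
Augment Res→P2→TankA→J4→Out: bottleneck 5, flow now 5.
Augment Res→P2→J3→J6→Out: bottleneck 1, flow now 6.
Augment Res→P1→TankA→J4→Out: bottleneck 2, flow now 8.
Augment Res→P1→J1→J6→Out: bottleneck 1, flow now 9.
No augmenting path remains; maximum flow = 9.
Cut capacity 9 equals the max flow, so it is a minimum cut.

Yes — it is a minimum cut (capacity 9).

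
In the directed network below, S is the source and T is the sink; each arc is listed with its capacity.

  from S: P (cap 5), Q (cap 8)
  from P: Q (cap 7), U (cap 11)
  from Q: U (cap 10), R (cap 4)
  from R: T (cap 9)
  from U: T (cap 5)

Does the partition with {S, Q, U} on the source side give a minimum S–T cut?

No — its capacity is 14, but the minimum cut has capacity 9.

Given cut capacity: 5 + 4 + 5 = 14.
Augment S→P→U→T: bottleneck 5, flow now 5.
Augment S→Q→R→T: bottleneck 4, flow now 9.
No augmenting path remains; maximum flow = 9.
In the residual graph, reachable from S: {S, P, Q, U}.
Min-cut edges: Q→R (4), U→T (5); capacity 4 + 5 = 9.
Cut capacity 14 exceeds the max flow 9, so it is not minimum.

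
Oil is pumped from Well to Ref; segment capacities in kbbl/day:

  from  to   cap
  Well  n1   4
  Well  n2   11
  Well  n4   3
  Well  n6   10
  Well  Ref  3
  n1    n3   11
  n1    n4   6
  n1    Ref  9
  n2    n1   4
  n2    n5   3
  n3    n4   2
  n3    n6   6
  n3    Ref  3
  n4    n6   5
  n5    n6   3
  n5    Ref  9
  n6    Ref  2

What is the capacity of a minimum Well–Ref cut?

16

Augment Well→Ref: bottleneck 3, flow now 3.
Augment Well→n1→Ref: bottleneck 4, flow now 7.
Augment Well→n6→Ref: bottleneck 2, flow now 9.
Augment Well→n2→n1→Ref: bottleneck 4, flow now 13.
Augment Well→n2→n5→Ref: bottleneck 3, flow now 16.
No augmenting path remains; maximum flow = 16.
By max-flow min-cut, the minimum cut capacity equals the max flow.
In the residual graph, reachable from Well: {Well, n2, n4, n6}.
Min-cut edges: Well→n1 (4), Well→Ref (3), n2→n1 (4), n2→n5 (3), n6→Ref (2); capacity 4 + 3 + 4 + 3 + 2 = 16.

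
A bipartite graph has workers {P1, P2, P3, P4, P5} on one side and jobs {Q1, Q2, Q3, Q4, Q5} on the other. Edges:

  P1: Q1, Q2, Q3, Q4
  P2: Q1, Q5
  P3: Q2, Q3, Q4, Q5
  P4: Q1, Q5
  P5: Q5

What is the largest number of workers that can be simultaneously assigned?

Unit-capacity flow: source→left, listed edges, right→sink; max matching = max flow.
Augmenting path P1→Q1 (+1); matched 1.
Augmenting path P2→Q5 (+1); matched 2.
Augmenting path P3→Q2 (+1); matched 3.
Augmenting path P4→Q1→P1→Q3 (+1); matched 4.
No augmenting path remains; maximum matching = 4.
König certificate: {P1, P3, Q1, Q5} is a vertex cover of size 4 (every listed pair touches it), so no matching can be larger.

4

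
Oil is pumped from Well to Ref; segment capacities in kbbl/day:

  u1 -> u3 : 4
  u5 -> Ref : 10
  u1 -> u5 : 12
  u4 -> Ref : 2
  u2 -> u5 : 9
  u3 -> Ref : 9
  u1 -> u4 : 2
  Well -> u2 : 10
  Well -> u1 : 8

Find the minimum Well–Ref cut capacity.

Augment Well→u1→u3→Ref: bottleneck 4, flow now 4.
Augment Well→u1→u4→Ref: bottleneck 2, flow now 6.
Augment Well→u1→u5→Ref: bottleneck 2, flow now 8.
Augment Well→u2→u5→Ref: bottleneck 8, flow now 16.
No augmenting path remains; maximum flow = 16.
By max-flow min-cut, the minimum cut capacity equals the max flow.
In the residual graph, reachable from Well: {Well, u1, u2, u5}.
Min-cut edges: u1→u3 (4), u1→u4 (2), u5→Ref (10); capacity 4 + 2 + 10 = 16.

16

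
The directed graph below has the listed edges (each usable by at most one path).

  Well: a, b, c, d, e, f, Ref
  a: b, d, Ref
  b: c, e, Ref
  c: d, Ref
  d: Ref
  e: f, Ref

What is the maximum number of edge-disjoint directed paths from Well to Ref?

Assign every edge capacity 1; by Menger, the answer equals the max flow.
Path Well→Ref (+1); total 1.
Path Well→a→Ref (+1); total 2.
Path Well→b→Ref (+1); total 3.
Path Well→c→Ref (+1); total 4.
Path Well→d→Ref (+1); total 5.
Path Well→e→Ref (+1); total 6.
No residual Well→Ref path; max flow = 6.
Certifying cut of size 6: {Well→Ref, Well→a, Well→b, Well→c, Well→d, Well→e}.

6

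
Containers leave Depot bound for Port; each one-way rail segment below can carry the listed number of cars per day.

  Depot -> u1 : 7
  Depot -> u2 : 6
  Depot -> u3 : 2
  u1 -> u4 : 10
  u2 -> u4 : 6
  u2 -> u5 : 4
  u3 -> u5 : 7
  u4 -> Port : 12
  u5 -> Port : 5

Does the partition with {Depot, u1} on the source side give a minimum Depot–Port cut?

Given cut capacity: 6 + 2 + 10 = 18.
Augment Depot→u1→u4→Port: bottleneck 7, flow now 7.
Augment Depot→u2→u4→Port: bottleneck 5, flow now 12.
Augment Depot→u2→u5→Port: bottleneck 1, flow now 13.
Augment Depot→u3→u5→Port: bottleneck 2, flow now 15.
No augmenting path remains; maximum flow = 15.
In the residual graph, reachable from Depot: {Depot}.
Min-cut edges: Depot→u1 (7), Depot→u2 (6), Depot→u3 (2); capacity 7 + 6 + 2 = 15.
Cut capacity 18 exceeds the max flow 15, so it is not minimum.

No — its capacity is 18, but the minimum cut has capacity 15.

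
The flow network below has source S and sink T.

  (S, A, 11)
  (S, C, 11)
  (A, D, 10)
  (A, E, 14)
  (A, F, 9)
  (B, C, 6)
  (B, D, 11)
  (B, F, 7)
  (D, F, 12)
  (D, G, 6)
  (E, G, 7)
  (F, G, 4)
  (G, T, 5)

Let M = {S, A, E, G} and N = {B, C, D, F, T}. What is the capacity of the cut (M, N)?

35

Edges leaving {S, A, E, G}: S→C (11), A→D (10), A→F (9), G→T (5).
Cut capacity = 11 + 10 + 9 + 5 = 35.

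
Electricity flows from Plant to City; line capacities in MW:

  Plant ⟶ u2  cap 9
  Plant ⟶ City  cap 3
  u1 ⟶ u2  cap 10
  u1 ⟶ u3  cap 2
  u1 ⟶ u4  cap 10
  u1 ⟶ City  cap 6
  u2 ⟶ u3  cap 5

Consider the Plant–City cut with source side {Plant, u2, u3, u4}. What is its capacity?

3

Edges leaving {Plant, u2, u3, u4}: Plant→City (3).
Cut capacity = 3 = 3.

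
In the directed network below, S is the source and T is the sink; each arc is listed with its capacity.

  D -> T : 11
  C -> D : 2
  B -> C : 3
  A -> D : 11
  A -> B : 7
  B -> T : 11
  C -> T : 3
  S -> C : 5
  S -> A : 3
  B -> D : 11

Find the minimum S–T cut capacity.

Augment S→C→T: bottleneck 3, flow now 3.
Augment S→A→B→T: bottleneck 3, flow now 6.
Augment S→C→D→T: bottleneck 2, flow now 8.
No augmenting path remains; maximum flow = 8.
By max-flow min-cut, the minimum cut capacity equals the max flow.
In the residual graph, reachable from S: {S}.
Min-cut edges: S→A (3), S→C (5); capacity 3 + 5 = 8.

8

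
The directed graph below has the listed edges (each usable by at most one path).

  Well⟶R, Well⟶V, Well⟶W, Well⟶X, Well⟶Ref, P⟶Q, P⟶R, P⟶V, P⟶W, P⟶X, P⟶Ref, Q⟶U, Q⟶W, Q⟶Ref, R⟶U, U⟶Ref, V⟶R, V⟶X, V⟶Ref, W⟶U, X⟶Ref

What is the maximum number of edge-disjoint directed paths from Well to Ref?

Assign every edge capacity 1; by Menger, the answer equals the max flow.
Path Well→Ref (+1); total 1.
Path Well→V→Ref (+1); total 2.
Path Well→X→Ref (+1); total 3.
Path Well→R→U→Ref (+1); total 4.
No residual Well→Ref path; max flow = 4.
Certifying cut of size 4: {U→Ref, Well→Ref, Well→V, Well→X}.

4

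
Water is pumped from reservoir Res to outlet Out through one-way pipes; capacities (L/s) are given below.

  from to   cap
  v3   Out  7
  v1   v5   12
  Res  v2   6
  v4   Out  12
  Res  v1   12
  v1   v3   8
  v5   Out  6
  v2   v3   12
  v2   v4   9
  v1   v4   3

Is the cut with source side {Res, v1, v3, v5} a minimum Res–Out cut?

Given cut capacity: 6 + 3 + 7 + 6 = 22.
Augment Res→v1→v3→Out: bottleneck 7, flow now 7.
Augment Res→v1→v4→Out: bottleneck 3, flow now 10.
Augment Res→v1→v5→Out: bottleneck 2, flow now 12.
Augment Res→v2→v4→Out: bottleneck 6, flow now 18.
No augmenting path remains; maximum flow = 18.
In the residual graph, reachable from Res: {Res}.
Min-cut edges: Res→v1 (12), Res→v2 (6); capacity 12 + 6 = 18.
Cut capacity 22 exceeds the max flow 18, so it is not minimum.

No — its capacity is 22, but the minimum cut has capacity 18.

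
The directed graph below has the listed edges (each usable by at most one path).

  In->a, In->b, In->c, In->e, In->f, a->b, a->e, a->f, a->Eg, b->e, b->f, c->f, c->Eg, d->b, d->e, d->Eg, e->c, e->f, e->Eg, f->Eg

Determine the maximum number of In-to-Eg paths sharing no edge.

4

Assign every edge capacity 1; by Menger, the answer equals the max flow.
Path In→a→Eg (+1); total 1.
Path In→c→Eg (+1); total 2.
Path In→e→Eg (+1); total 3.
Path In→f→Eg (+1); total 4.
No residual In→Eg path; max flow = 4.
Certifying cut of size 4: {In→a, c→Eg, e→Eg, f→Eg}.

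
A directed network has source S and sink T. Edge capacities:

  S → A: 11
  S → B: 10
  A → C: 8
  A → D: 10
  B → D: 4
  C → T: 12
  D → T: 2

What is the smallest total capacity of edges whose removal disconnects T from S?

Augment S→A→C→T: bottleneck 8, flow now 8.
Augment S→A→D→T: bottleneck 2, flow now 10.
No augmenting path remains; maximum flow = 10.
By max-flow min-cut, the minimum cut capacity equals the max flow.
In the residual graph, reachable from S: {S, A, B, D}.
Min-cut edges: A→C (8), D→T (2); capacity 8 + 2 = 10.

10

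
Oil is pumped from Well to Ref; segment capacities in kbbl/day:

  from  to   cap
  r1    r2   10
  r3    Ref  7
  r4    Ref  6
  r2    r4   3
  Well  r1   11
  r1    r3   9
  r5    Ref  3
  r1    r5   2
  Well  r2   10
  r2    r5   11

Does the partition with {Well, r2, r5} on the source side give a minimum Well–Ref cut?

Given cut capacity: 11 + 3 + 3 = 17.
Augment Well→r1→r3→Ref: bottleneck 7, flow now 7.
Augment Well→r1→r5→Ref: bottleneck 2, flow now 9.
Augment Well→r2→r4→Ref: bottleneck 3, flow now 12.
Augment Well→r2→r5→Ref: bottleneck 1, flow now 13.
No augmenting path remains; maximum flow = 13.
In the residual graph, reachable from Well: {Well, r1, r2, r3, r5}.
Min-cut edges: r2→r4 (3), r3→Ref (7), r5→Ref (3); capacity 3 + 7 + 3 = 13.
Cut capacity 17 exceeds the max flow 13, so it is not minimum.

No — its capacity is 17, but the minimum cut has capacity 13.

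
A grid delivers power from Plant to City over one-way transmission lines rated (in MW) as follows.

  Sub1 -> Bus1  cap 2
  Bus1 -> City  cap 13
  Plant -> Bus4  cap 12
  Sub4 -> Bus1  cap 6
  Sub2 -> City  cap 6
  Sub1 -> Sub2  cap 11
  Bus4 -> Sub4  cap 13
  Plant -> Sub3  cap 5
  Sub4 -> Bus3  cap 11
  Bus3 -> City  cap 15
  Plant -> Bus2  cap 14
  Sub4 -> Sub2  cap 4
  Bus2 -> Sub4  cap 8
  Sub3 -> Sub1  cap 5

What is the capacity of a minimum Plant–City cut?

Augment Plant→Bus2→Sub4→Sub2→City: bottleneck 4, flow now 4.
Augment Plant→Bus2→Sub4→Bus3→City: bottleneck 4, flow now 8.
Augment Plant→Bus4→Sub4→Bus3→City: bottleneck 7, flow now 15.
Augment Plant→Bus4→Sub4→Bus1→City: bottleneck 5, flow now 20.
Augment Plant→Sub3→Sub1→Sub2→City: bottleneck 2, flow now 22.
Augment Plant→Sub3→Sub1→Bus1→City: bottleneck 2, flow now 24.
Augment Plant→Sub3→Sub1→Sub2→Sub4→Bus1→City: bottleneck 1, flow now 25. (uses reverse residual edge)
No augmenting path remains; maximum flow = 25.
By max-flow min-cut, the minimum cut capacity equals the max flow.
In the residual graph, reachable from Plant: {Plant, Bus2}.
Min-cut edges: Plant→Bus4 (12), Plant→Sub3 (5), Bus2→Sub4 (8); capacity 12 + 5 + 8 = 25.

25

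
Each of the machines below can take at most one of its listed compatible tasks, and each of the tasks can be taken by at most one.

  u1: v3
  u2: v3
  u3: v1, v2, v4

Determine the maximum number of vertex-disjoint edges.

2

Unit-capacity flow: source→left, listed edges, right→sink; max matching = max flow.
Augmenting path u1→v3 (+1); matched 1.
Augmenting path u3→v1 (+1); matched 2.
No augmenting path remains; maximum matching = 2.
König certificate: {u3, v3} is a vertex cover of size 2 (every listed pair touches it), so no matching can be larger.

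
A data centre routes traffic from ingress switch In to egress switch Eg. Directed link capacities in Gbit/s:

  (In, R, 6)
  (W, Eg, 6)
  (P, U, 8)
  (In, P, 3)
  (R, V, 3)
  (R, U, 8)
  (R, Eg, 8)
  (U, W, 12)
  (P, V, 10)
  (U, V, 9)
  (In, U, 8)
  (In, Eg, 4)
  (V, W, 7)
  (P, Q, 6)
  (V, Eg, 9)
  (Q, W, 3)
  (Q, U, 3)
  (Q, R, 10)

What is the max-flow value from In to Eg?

Augment In→Eg: bottleneck 4, flow now 4.
Augment In→R→Eg: bottleneck 6, flow now 10.
Augment In→P→V→Eg: bottleneck 3, flow now 13.
Augment In→U→V→Eg: bottleneck 6, flow now 19.
Augment In→U→W→Eg: bottleneck 2, flow now 21.
No augmenting path remains; maximum flow = 21.
In the residual graph, reachable from In: {In}.
Min-cut edges: In→P (3), In→R (6), In→U (8), In→Eg (4); capacity 3 + 6 + 8 + 4 = 21.
This cut is saturated, so no flow can exceed 21.

21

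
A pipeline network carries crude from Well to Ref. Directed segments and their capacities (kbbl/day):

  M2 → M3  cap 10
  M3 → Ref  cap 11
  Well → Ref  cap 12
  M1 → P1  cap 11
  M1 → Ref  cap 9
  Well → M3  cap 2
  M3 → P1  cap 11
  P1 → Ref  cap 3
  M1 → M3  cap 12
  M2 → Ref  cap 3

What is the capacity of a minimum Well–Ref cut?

14

Augment Well→Ref: bottleneck 12, flow now 12.
Augment Well→M3→Ref: bottleneck 2, flow now 14.
No augmenting path remains; maximum flow = 14.
By max-flow min-cut, the minimum cut capacity equals the max flow.
In the residual graph, reachable from Well: {Well}.
Min-cut edges: Well→M3 (2), Well→Ref (12); capacity 2 + 12 = 14.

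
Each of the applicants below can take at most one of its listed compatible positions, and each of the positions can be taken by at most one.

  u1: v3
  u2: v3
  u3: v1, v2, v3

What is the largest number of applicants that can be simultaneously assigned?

Unit-capacity flow: source→left, listed edges, right→sink; max matching = max flow.
Augmenting path u1→v3 (+1); matched 1.
Augmenting path u3→v1 (+1); matched 2.
No augmenting path remains; maximum matching = 2.
König certificate: {u3, v3} is a vertex cover of size 2 (every listed pair touches it), so no matching can be larger.

2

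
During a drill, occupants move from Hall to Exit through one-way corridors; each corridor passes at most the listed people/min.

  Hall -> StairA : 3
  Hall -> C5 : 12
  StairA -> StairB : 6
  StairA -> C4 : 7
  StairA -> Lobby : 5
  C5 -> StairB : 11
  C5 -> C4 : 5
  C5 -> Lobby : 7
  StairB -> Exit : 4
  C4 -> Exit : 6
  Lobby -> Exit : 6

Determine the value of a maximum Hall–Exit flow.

Augment Hall→StairA→StairB→Exit: bottleneck 3, flow now 3.
Augment Hall→C5→StairB→Exit: bottleneck 1, flow now 4.
Augment Hall→C5→C4→Exit: bottleneck 5, flow now 9.
Augment Hall→C5→Lobby→Exit: bottleneck 6, flow now 15.
No augmenting path remains; maximum flow = 15.
In the residual graph, reachable from Hall: {Hall}.
Min-cut edges: Hall→StairA (3), Hall→C5 (12); capacity 3 + 12 = 15.
This cut is saturated, so no flow can exceed 15.

15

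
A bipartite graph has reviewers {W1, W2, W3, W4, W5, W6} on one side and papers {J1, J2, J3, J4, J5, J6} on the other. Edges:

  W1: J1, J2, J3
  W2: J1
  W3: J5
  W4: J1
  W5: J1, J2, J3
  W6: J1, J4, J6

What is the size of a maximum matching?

5

Unit-capacity flow: source→left, listed edges, right→sink; max matching = max flow.
Augmenting path W1→J1 (+1); matched 1.
Augmenting path W3→J5 (+1); matched 2.
Augmenting path W5→J2 (+1); matched 3.
Augmenting path W6→J4 (+1); matched 4.
Augmenting path W2→J1→W1→J3 (+1); matched 5.
No augmenting path remains; maximum matching = 5.
König certificate: {W1, W3, W5, W6, J1} is a vertex cover of size 5 (every listed pair touches it), so no matching can be larger.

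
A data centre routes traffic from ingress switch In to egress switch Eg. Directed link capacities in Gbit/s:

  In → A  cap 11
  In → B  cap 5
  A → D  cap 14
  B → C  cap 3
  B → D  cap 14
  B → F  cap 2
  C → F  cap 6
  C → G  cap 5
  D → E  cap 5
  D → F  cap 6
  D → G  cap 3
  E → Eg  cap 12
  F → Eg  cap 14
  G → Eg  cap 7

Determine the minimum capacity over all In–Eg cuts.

Augment In→B→F→Eg: bottleneck 2, flow now 2.
Augment In→A→D→E→Eg: bottleneck 5, flow now 7.
Augment In→A→D→F→Eg: bottleneck 6, flow now 13.
Augment In→B→C→F→Eg: bottleneck 3, flow now 16.
No augmenting path remains; maximum flow = 16.
By max-flow min-cut, the minimum cut capacity equals the max flow.
In the residual graph, reachable from In: {In}.
Min-cut edges: In→A (11), In→B (5); capacity 11 + 5 = 16.

16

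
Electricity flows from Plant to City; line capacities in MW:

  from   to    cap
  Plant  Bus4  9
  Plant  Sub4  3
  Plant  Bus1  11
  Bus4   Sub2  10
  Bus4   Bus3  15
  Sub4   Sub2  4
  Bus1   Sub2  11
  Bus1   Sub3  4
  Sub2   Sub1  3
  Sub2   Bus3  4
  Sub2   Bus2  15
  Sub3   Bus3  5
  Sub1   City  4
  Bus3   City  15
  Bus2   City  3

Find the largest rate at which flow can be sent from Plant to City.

Augment Plant→Bus4→Bus3→City: bottleneck 9, flow now 9.
Augment Plant→Sub4→Sub2→Sub1→City: bottleneck 3, flow now 12.
Augment Plant→Bus1→Sub2→Bus3→City: bottleneck 4, flow now 16.
Augment Plant→Bus1→Sub2→Bus2→City: bottleneck 3, flow now 19.
Augment Plant→Bus1→Sub3→Bus3→City: bottleneck 2, flow now 21.
No augmenting path remains; maximum flow = 21.
In the residual graph, reachable from Plant: {Plant, Bus4, Sub4, Bus1, Sub2, Sub3, Bus3, Bus2}.
Min-cut edges: Sub2→Sub1 (3), Bus3→City (15), Bus2→City (3); capacity 3 + 15 + 3 = 21.
This cut is saturated, so no flow can exceed 21.

21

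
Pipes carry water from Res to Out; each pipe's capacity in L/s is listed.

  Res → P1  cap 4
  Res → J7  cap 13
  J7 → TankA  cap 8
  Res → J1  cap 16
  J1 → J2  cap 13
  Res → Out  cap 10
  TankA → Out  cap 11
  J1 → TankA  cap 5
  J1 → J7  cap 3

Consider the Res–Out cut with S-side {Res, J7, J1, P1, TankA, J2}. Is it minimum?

Given cut capacity: 10 + 11 = 21.
Augment Res→Out: bottleneck 10, flow now 10.
Augment Res→J7→TankA→Out: bottleneck 8, flow now 18.
Augment Res→J1→TankA→Out: bottleneck 3, flow now 21.
No augmenting path remains; maximum flow = 21.
Cut capacity 21 equals the max flow, so it is a minimum cut.

Yes — it is a minimum cut (capacity 21).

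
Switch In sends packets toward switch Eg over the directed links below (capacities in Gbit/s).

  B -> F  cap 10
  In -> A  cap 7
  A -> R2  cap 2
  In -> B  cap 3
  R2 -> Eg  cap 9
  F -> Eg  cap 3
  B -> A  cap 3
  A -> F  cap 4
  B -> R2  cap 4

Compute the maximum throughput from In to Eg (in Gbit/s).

Augment In→B→R2→Eg: bottleneck 3, flow now 3.
Augment In→A→R2→Eg: bottleneck 2, flow now 5.
Augment In→A→F→Eg: bottleneck 3, flow now 8.
No augmenting path remains; maximum flow = 8.
In the residual graph, reachable from In: {In, A, F}.
Min-cut edges: In→B (3), A→R2 (2), F→Eg (3); capacity 3 + 2 + 3 = 8.
This cut is saturated, so no flow can exceed 8.

8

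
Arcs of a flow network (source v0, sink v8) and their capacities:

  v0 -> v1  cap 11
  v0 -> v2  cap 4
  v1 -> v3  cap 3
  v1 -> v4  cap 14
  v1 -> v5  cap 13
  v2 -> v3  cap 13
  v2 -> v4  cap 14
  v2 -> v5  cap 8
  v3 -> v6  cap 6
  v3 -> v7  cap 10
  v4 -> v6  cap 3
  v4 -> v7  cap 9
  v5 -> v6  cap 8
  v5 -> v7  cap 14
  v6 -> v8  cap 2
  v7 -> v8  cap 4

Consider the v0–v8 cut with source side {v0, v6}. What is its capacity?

17

Edges leaving {v0, v6}: v0→v1 (11), v0→v2 (4), v6→v8 (2).
Cut capacity = 11 + 4 + 2 = 17.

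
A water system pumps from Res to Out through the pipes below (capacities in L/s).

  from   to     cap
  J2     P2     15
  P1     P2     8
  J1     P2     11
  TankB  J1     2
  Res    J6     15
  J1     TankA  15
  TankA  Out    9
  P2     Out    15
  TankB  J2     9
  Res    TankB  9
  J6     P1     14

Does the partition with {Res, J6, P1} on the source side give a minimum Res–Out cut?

Given cut capacity: 9 + 8 = 17.
Augment Res→J6→P1→P2→Out: bottleneck 8, flow now 8.
Augment Res→TankB→J2→P2→Out: bottleneck 7, flow now 15.
Augment Res→TankB→J1→TankA→Out: bottleneck 2, flow now 17.
No augmenting path remains; maximum flow = 17.
Cut capacity 17 equals the max flow, so it is a minimum cut.

Yes — it is a minimum cut (capacity 17).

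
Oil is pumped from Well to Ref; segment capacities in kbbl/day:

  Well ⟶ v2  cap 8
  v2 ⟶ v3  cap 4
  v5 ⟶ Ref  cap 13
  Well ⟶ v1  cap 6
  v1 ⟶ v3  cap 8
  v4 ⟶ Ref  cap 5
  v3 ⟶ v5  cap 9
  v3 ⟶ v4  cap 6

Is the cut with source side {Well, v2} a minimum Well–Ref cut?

Given cut capacity: 6 + 4 = 10.
Augment Well→v1→v3→v4→Ref: bottleneck 5, flow now 5.
Augment Well→v1→v3→v5→Ref: bottleneck 1, flow now 6.
Augment Well→v2→v3→v5→Ref: bottleneck 4, flow now 10.
No augmenting path remains; maximum flow = 10.
Cut capacity 10 equals the max flow, so it is a minimum cut.

Yes — it is a minimum cut (capacity 10).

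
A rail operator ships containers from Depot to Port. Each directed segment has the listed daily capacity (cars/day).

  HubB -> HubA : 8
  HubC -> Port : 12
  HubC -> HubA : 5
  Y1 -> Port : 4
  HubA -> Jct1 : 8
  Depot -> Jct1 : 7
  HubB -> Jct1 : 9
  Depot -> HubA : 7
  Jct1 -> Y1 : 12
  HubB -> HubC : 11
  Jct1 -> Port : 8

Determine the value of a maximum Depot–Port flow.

12

Augment Depot→Jct1→Port: bottleneck 7, flow now 7.
Augment Depot→HubA→Jct1→Port: bottleneck 1, flow now 8.
Augment Depot→HubA→Jct1→Y1→Port: bottleneck 4, flow now 12.
No augmenting path remains; maximum flow = 12.
In the residual graph, reachable from Depot: {Depot, HubA, Jct1, Y1}.
Min-cut edges: Jct1→Port (8), Y1→Port (4); capacity 8 + 4 = 12.
This cut is saturated, so no flow can exceed 12.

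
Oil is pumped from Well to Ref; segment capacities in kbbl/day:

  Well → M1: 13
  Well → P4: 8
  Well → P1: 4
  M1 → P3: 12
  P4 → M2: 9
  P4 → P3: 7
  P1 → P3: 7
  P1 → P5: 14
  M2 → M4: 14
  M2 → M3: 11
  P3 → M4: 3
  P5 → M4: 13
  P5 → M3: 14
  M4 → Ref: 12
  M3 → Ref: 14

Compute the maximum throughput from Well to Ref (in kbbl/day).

15

Augment Well→M1→P3→M4→Ref: bottleneck 3, flow now 3.
Augment Well→P4→M2→M4→Ref: bottleneck 8, flow now 11.
Augment Well→P1→P5→M4→Ref: bottleneck 1, flow now 12.
Augment Well→P1→P5→M3→Ref: bottleneck 3, flow now 15.
No augmenting path remains; maximum flow = 15.
In the residual graph, reachable from Well: {Well, M1, P3}.
Min-cut edges: Well→P4 (8), Well→P1 (4), P3→M4 (3); capacity 8 + 4 + 3 = 15.
This cut is saturated, so no flow can exceed 15.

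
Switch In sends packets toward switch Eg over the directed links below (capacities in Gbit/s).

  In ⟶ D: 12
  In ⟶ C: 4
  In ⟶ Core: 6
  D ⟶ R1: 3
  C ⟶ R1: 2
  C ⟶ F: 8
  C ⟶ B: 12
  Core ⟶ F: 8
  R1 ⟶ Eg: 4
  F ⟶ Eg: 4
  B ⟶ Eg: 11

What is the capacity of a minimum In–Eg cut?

Augment In→D→R1→Eg: bottleneck 3, flow now 3.
Augment In→C→R1→Eg: bottleneck 1, flow now 4.
Augment In→C→F→Eg: bottleneck 3, flow now 7.
Augment In→Core→F→Eg: bottleneck 1, flow now 8.
Augment In→Core→F→C→B→Eg: bottleneck 3, flow now 11. (uses reverse residual edge)
No augmenting path remains; maximum flow = 11.
By max-flow min-cut, the minimum cut capacity equals the max flow.
In the residual graph, reachable from In: {In, D, Core, F}.
Min-cut edges: In→C (4), D→R1 (3), F→Eg (4); capacity 4 + 3 + 4 = 11.

11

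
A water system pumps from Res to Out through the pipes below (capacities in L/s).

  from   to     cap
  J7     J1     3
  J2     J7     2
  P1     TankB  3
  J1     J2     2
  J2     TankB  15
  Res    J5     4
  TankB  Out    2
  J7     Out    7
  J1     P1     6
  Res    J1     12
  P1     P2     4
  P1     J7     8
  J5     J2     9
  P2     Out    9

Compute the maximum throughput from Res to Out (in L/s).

Augment Res→J5→J2→J7→Out: bottleneck 2, flow now 2.
Augment Res→J5→J2→TankB→Out: bottleneck 2, flow now 4.
Augment Res→J1→P1→P2→Out: bottleneck 4, flow now 8.
Augment Res→J1→P1→J7→Out: bottleneck 2, flow now 10.
No augmenting path remains; maximum flow = 10.
In the residual graph, reachable from Res: {Res, J5, J1, J2, TankB}.
Min-cut edges: J1→P1 (6), J2→J7 (2), TankB→Out (2); capacity 6 + 2 + 2 = 10.
This cut is saturated, so no flow can exceed 10.

10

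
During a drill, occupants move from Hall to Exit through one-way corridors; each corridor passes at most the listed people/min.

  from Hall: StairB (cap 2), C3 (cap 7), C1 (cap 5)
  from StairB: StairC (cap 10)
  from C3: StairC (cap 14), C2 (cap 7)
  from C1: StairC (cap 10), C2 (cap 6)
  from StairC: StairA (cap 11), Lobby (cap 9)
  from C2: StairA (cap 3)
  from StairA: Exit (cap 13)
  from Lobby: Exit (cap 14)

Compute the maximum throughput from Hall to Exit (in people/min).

Augment Hall→StairB→StairC→StairA→Exit: bottleneck 2, flow now 2.
Augment Hall→C3→StairC→StairA→Exit: bottleneck 7, flow now 9.
Augment Hall→C1→StairC→StairA→Exit: bottleneck 2, flow now 11.
Augment Hall→C1→StairC→Lobby→Exit: bottleneck 3, flow now 14.
No augmenting path remains; maximum flow = 14.
In the residual graph, reachable from Hall: {Hall}.
Min-cut edges: Hall→StairB (2), Hall→C3 (7), Hall→C1 (5); capacity 2 + 7 + 5 = 14.
This cut is saturated, so no flow can exceed 14.

14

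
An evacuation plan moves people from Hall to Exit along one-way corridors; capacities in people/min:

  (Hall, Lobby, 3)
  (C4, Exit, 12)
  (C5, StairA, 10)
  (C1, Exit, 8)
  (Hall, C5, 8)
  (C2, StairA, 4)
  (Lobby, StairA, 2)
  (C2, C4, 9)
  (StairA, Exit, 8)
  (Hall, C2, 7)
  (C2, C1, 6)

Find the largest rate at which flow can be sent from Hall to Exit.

Augment Hall→Lobby→StairA→Exit: bottleneck 2, flow now 2.
Augment Hall→C5→StairA→Exit: bottleneck 6, flow now 8.
Augment Hall→C2→C1→Exit: bottleneck 6, flow now 14.
Augment Hall→C2→C4→Exit: bottleneck 1, flow now 15.
No augmenting path remains; maximum flow = 15.
In the residual graph, reachable from Hall: {Hall, Lobby, C5, StairA}.
Min-cut edges: Hall→C2 (7), StairA→Exit (8); capacity 7 + 8 = 15.
This cut is saturated, so no flow can exceed 15.

15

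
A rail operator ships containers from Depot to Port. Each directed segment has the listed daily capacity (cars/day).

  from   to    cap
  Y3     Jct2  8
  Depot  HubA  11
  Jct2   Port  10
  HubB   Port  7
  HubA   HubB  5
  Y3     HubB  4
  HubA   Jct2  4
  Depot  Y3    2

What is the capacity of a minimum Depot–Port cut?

Augment Depot→HubA→Jct2→Port: bottleneck 4, flow now 4.
Augment Depot→HubA→HubB→Port: bottleneck 5, flow now 9.
Augment Depot→Y3→Jct2→Port: bottleneck 2, flow now 11.
No augmenting path remains; maximum flow = 11.
By max-flow min-cut, the minimum cut capacity equals the max flow.
In the residual graph, reachable from Depot: {Depot, HubA}.
Min-cut edges: Depot→Y3 (2), HubA→Jct2 (4), HubA→HubB (5); capacity 2 + 4 + 5 = 11.

11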